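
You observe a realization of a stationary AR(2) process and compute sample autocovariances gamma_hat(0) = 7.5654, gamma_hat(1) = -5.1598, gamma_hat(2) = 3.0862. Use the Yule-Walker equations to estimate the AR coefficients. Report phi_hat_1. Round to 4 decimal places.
\hat\phi_{1} = -0.7550

The Yule-Walker equations for an AR(p) process read, in matrix form,
  Gamma_p phi = r_p,   with   (Gamma_p)_{ij} = gamma(|i - j|),
                       (r_p)_i = gamma(i),   i,j = 1..p.
Substitute the sample gammas (Toeplitz matrix and right-hand side of size 2):
  Gamma_p = [[7.5654, -5.1598], [-5.1598, 7.5654]]
  r_p     = [-5.1598, 3.0862]
Written out:
  7.5654 phi_1 - 5.1598 phi_2 = -5.1598
  -5.1598 phi_1 + 7.5654 phi_2 = 3.0862
Solve by Cramer's rule:
  det = gamma(0)^2 - gamma(1)^2 = (7.5654)^2 - (-5.1598)^2 = 57.23527716 - 26.62353604 = 30.61174112
  phi_hat_1 = [gamma(1) gamma(0) - gamma(1) gamma(2)] / det = [(-5.1598)(7.5654) - (-5.1598)(3.0862)] / 30.61174112 = -23.11177616 / 30.61174112 = -0.755
  phi_hat_2 = [gamma(0) gamma(2) - gamma(1)^2] / det = [(7.5654)(3.0862) - (-5.1598)^2] / 30.61174112 = -3.27519856 / 30.61174112 = -0.107
So phi_hat = [-0.7550, -0.1070].
Therefore phi_hat_1 = -0.7550.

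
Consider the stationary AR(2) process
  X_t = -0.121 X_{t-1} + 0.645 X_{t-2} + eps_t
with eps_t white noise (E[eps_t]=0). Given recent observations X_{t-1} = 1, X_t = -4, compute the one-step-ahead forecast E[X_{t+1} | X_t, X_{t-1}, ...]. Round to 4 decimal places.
E[X_{t+1} \mid \mathcal F_t] = 1.1290

For an AR(p) model X_t = c + sum_i phi_i X_{t-i} + eps_t, the
one-step-ahead conditional mean is
  E[X_{t+1} | X_t, ...] = c + sum_i phi_i X_{t+1-i}.
Substitute known values:
  E[X_{t+1} | ...] = (-0.121) * (-4) + (0.645) * (1)
                   = 1.1290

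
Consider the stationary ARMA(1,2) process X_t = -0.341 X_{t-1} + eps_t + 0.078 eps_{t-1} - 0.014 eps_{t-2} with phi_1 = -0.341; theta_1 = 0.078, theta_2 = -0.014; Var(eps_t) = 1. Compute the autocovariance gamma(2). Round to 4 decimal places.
\gamma(2) = 0.0832

Multiply the model equation by X_{t-k} and take expectations. With theta_0 = psi_0 = 1 and psi_j the MA(infinity) weights, this gives
  gamma(k) - sum_i phi_i gamma(k-i) = c_k,
  c_k = sigma^2 * sum_{j=k..q} theta_j psi_{j-k}   (c_k = 0 for k > q),
using gamma(-m) = gamma(m).
psi-weights needed (psi_j = theta_j + sum_i phi_i psi_{j-i}):
  psi_1 = theta_1 + phi_1 = 0.078 + (-0.341) = -0.263
  psi_2 = theta_2 + phi_1 psi_1 = -0.014 + (-0.341)(-0.263) = 0.075683
Right-hand sides:
  c_0 = sigma^2 (1 + theta_1 psi_1 + theta_2 psi_2) = 1 * (1 + (0.078)(-0.263) + (-0.014)(0.075683)) = 1 * 0.978426 = 0.978426
  c_1 = sigma^2 (theta_1 + theta_2 psi_1) = 1 * (0.078 + (-0.014)(-0.263)) = 0.081682
  c_2 = sigma^2 theta_2 = 1 * (-0.014) = -0.014
Equations for k = 0 and k = 1 (AR order 1):
  gamma(0) = phi_1 gamma(1) + c_0
  gamma(1) = phi_1 gamma(0) + c_1
Substituting the second into the first: gamma(0) (1 - phi_1^2) = c_0 + phi_1 c_1, so
  gamma(0) = (c_0 + phi_1 c_1) / (1 - phi_1^2) = (0.978426 + (-0.341)(0.081682)) / (1 - (-0.341)^2) = 0.950573 / 0.883719 = 1.075651.
  gamma(1) = phi_1 gamma(0) + c_1 = (-0.341)(1.075651) + (0.081682) = -0.285115.
For k = 2: gamma(2) = phi_1 gamma(1) + c_2
  = (-0.341)(-0.285115) + (-0.014) = 0.083224.
Therefore gamma(2) = 0.0832 (to 4 decimal places).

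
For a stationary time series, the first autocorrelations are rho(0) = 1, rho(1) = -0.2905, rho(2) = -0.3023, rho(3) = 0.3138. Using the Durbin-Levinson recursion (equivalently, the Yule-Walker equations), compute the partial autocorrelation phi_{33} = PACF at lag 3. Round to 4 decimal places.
\phi_{33} = 0.0880

The PACF at lag k is phi_{kk}, the last component of the solution
to the Yule-Walker system G_k phi = r_k where
  (G_k)_{ij} = rho(|i - j|), (r_k)_i = rho(i), i,j = 1..k.
Equivalently, Durbin-Levinson gives phi_{kk} iteratively:
  phi_{11} = rho(1)
  phi_{kk} = [rho(k) - sum_{j=1..k-1} phi_{k-1,j} rho(k-j)]
            / [1 - sum_{j=1..k-1} phi_{k-1,j} rho(j)],
  phi_{k,j} = phi_{k-1,j} - phi_{kk} phi_{k-1,k-j},  j = 1..k-1.
Step k = 1:
  phi_11 = rho(1) = -0.2905.
Step k = 2:
  phi_22 = [rho(2) - phi_11 rho(1)] / [1 - phi_11 rho(1)] = [-0.3023 - (-0.2905)(-0.2905)] / [1 - (-0.2905)(-0.2905)]
         = -0.38669025 / 0.91560975 = -0.422331.
  Update: phi_21 = phi_11 - phi_22 phi_11 = -0.2905 - (-0.422331)(-0.2905) = -0.413187.
Step k = 3:
  phi_33 = [rho(3) - phi_21 rho(2) - phi_22 rho(1)] / [1 - phi_21 rho(1) - phi_22 rho(2)]
    numerator   = 0.3138 - (-0.413187)(-0.3023) - (-0.422331)(-0.2905) = 0.06620642
    denominator = 1 - (-0.413187)(-0.2905) - (-0.422331)(-0.3023) = 0.75229853
  phi_33 = 0.06620642 / 0.75229853 = 0.088.
Therefore phi_{33} = 0.0880.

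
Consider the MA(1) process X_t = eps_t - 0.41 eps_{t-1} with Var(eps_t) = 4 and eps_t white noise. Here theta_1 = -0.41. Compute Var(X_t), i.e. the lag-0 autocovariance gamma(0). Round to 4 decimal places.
\gamma(0) = 4.6724

For an MA(q) process X_t = eps_t + sum_i theta_i eps_{t-i} with
Var(eps_t) = sigma^2, the variance is
  gamma(0) = sigma^2 * (1 + sum_i theta_i^2).
  sum_i theta_i^2 = (-0.41)^2 = 0.1681.
  gamma(0) = 4 * (1 + 0.1681) = 4 * 1.1681 = 4.6724.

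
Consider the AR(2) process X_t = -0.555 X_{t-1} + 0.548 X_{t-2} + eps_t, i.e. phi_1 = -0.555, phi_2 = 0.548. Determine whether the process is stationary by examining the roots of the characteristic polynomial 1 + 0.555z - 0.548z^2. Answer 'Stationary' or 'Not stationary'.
\text{Not stationary}

The AR(p) characteristic polynomial is P(z) = 1 + 0.555z - 0.548z^2.
Stationarity requires all roots to lie outside the unit circle, i.e. |z| > 1 for every root.
Set 1 + (0.555) z + (-0.548) z^2 = 0, i.e. a z^2 + b z + c = 0 with a = -0.548, b = 0.555, c = 1.
Discriminant D = b^2 - 4ac = (0.555)^2 - 4*(-0.548)*1 = 0.308025 - (-2.192) = 2.500025.
D >= 0, so the roots are real: z = (-b +/- sqrt(D)) / (2a) = (-0.555 +/- 1.581147) / (-1.096).
  z_1 = (-0.555 + 1.581147) / (-1.096) = -0.9363,   |z_1| = 0.9363.
  z_2 = (-0.555 - 1.581147) / (-1.096) = 1.949,   |z_2| = 1.949.
Moduli of all roots: 0.9363, 1.9490.
All moduli strictly greater than 1? No.
Verdict: Not stationary.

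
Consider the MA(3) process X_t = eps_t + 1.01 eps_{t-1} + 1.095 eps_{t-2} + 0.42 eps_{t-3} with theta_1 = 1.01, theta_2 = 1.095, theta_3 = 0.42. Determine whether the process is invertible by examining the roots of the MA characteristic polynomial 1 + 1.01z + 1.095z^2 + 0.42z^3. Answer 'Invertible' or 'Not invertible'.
\text{Invertible}

The MA(q) characteristic polynomial is P(z) = 1 + 1.01z + 1.095z^2 + 0.42z^3.
Invertibility requires all roots to lie outside the unit circle, i.e. |z| > 1 for every root.
Degree 3: look for a simple real root z0 first, then factor out (1 - z/z0) and solve the remaining quadratic.
Testing z0 = -2: P(-2) = 1 + (1.01)(-2) + (1.095)(-2)^2 + (0.42)(-2)^3
  = 1 + (-2.02) + (4.38) + (-3.36) = 0.  So z_0 = -2 is a root, |z_0| = 2.
Divide out the factor (1 + 0.5 z) = (1 - z/z0) (since 1/z0 = -0.5):
  P(z) = (1 + 0.5 z)(1 + (0.51) z + (0.84) z^2)
  [check: z-coef 0.51 - (-0.5) = 1.01; z^2-coef 0.84 - (-0.5)(0.51) = 1.095; z^3-coef -(-0.5)(0.84) = 0.42.]
Remaining roots from the quadratic factor 1 + (0.51) z + (0.84) z^2:
  Set 1 + (0.51) z + (0.84) z^2 = 0, i.e. a z^2 + b z + c = 0 with a = 0.84, b = 0.51, c = 1.
  Discriminant D = b^2 - 4ac = (0.51)^2 - 4*(0.84)*1 = 0.2601 - (3.36) = -3.0999.
  D < 0, so the roots are the complex-conjugate pair z = (-b +/- i sqrt(-D)) / (2a) = -0.3036 +/- 1.048i.
  For a conjugate pair |z|^2 = z * conj(z) = (product of roots) = c/a = 1/(0.84) = 1.190476, so |z| = sqrt(1.190476) = 1.0911 for both roots.
Moduli of all roots: 2.0000, 1.0911, 1.0911.
All moduli strictly greater than 1? Yes.
Verdict: Invertible.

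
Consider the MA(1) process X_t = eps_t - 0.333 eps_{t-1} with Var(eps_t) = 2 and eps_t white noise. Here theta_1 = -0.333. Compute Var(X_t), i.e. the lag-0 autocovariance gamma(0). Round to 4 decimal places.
\gamma(0) = 2.2218

For an MA(q) process X_t = eps_t + sum_i theta_i eps_{t-i} with
Var(eps_t) = sigma^2, the variance is
  gamma(0) = sigma^2 * (1 + sum_i theta_i^2).
  sum_i theta_i^2 = (-0.333)^2 = 0.110889.
  gamma(0) = 2 * (1 + 0.110889) = 2 * 1.110889 = 2.221778, which rounds to 2.2218.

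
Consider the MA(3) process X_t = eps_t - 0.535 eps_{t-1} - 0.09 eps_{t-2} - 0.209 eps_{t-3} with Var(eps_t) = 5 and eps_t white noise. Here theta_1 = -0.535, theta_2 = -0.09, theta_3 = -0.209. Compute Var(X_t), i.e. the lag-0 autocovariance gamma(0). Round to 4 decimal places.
\gamma(0) = 6.6900

For an MA(q) process X_t = eps_t + sum_i theta_i eps_{t-i} with
Var(eps_t) = sigma^2, the variance is
  gamma(0) = sigma^2 * (1 + sum_i theta_i^2).
  sum_i theta_i^2 = (-0.535)^2 + (-0.09)^2 + (-0.209)^2 = 0.286225 + 0.0081 + 0.043681 = 0.338006.
  gamma(0) = 5 * (1 + 0.338006) = 5 * 1.338006 = 6.69003, which rounds to 6.6900.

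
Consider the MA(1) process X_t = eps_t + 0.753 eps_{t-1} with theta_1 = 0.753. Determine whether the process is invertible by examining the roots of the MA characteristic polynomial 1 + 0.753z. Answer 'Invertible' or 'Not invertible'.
\text{Invertible}

The MA(q) characteristic polynomial is P(z) = 1 + 0.753z.
Invertibility requires all roots to lie outside the unit circle, i.e. |z| > 1 for every root.
This is linear in z: 1 + (0.753) z = 0  =>  z = -1/(0.753) = -1.328021,  |z| = 1.328021.
Moduli of all roots: 1.3280.
All moduli strictly greater than 1? Yes.
Verdict: Invertible.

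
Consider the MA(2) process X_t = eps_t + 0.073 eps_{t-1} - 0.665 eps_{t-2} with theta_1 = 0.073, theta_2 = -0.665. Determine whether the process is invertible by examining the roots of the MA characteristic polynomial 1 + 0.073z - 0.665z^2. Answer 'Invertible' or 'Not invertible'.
\text{Invertible}

The MA(q) characteristic polynomial is P(z) = 1 + 0.073z - 0.665z^2.
Invertibility requires all roots to lie outside the unit circle, i.e. |z| > 1 for every root.
Set 1 + (0.073) z + (-0.665) z^2 = 0, i.e. a z^2 + b z + c = 0 with a = -0.665, b = 0.073, c = 1.
Discriminant D = b^2 - 4ac = (0.073)^2 - 4*(-0.665)*1 = 0.005329 - (-2.66) = 2.665329.
D >= 0, so the roots are real: z = (-b +/- sqrt(D)) / (2a) = (-0.073 +/- 1.632584) / (-1.33).
  z_1 = (-0.073 + 1.632584) / (-1.33) = -1.1726,   |z_1| = 1.1726.
  z_2 = (-0.073 - 1.632584) / (-1.33) = 1.2824,   |z_2| = 1.2824.
Moduli of all roots: 1.1726, 1.2824.
All moduli strictly greater than 1? Yes.
Verdict: Invertible.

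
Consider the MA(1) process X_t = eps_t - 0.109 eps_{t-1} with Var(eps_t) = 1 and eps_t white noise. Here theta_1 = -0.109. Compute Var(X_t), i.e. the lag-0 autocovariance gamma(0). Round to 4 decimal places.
\gamma(0) = 1.0119

For an MA(q) process X_t = eps_t + sum_i theta_i eps_{t-i} with
Var(eps_t) = sigma^2, the variance is
  gamma(0) = sigma^2 * (1 + sum_i theta_i^2).
  sum_i theta_i^2 = (-0.109)^2 = 0.011881.
  gamma(0) = 1 * (1 + 0.011881) = 1 * 1.011881 = 1.011881, which rounds to 1.0119.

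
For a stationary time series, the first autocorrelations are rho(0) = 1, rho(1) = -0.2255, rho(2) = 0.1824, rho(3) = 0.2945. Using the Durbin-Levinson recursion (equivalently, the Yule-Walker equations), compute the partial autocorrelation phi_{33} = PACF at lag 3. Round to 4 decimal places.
\phi_{33} = 0.3880

The PACF at lag k is phi_{kk}, the last component of the solution
to the Yule-Walker system G_k phi = r_k where
  (G_k)_{ij} = rho(|i - j|), (r_k)_i = rho(i), i,j = 1..k.
Equivalently, Durbin-Levinson gives phi_{kk} iteratively:
  phi_{11} = rho(1)
  phi_{kk} = [rho(k) - sum_{j=1..k-1} phi_{k-1,j} rho(k-j)]
            / [1 - sum_{j=1..k-1} phi_{k-1,j} rho(j)],
  phi_{k,j} = phi_{k-1,j} - phi_{kk} phi_{k-1,k-j},  j = 1..k-1.
Step k = 1:
  phi_11 = rho(1) = -0.2255.
Step k = 2:
  phi_22 = [rho(2) - phi_11 rho(1)] / [1 - phi_11 rho(1)] = [0.1824 - (-0.2255)(-0.2255)] / [1 - (-0.2255)(-0.2255)]
         = 0.13154975 / 0.94914975 = 0.138597.
  Update: phi_21 = phi_11 - phi_22 phi_11 = -0.2255 - (0.138597)(-0.2255) = -0.194246.
Step k = 3:
  phi_33 = [rho(3) - phi_21 rho(2) - phi_22 rho(1)] / [1 - phi_21 rho(1) - phi_22 rho(2)]
    numerator   = 0.2945 - (-0.194246)(0.1824) - (0.138597)(-0.2255) = 0.36118425
    denominator = 1 - (-0.194246)(-0.2255) - (0.138597)(0.1824) = 0.93091729
  phi_33 = 0.36118425 / 0.93091729 = 0.388.
Therefore phi_{33} = 0.3880.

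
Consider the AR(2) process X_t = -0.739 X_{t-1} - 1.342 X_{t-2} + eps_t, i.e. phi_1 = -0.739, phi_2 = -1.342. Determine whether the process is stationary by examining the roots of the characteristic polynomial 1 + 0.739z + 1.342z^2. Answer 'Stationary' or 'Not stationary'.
\text{Not stationary}

The AR(p) characteristic polynomial is P(z) = 1 + 0.739z + 1.342z^2.
Stationarity requires all roots to lie outside the unit circle, i.e. |z| > 1 for every root.
Set 1 + (0.739) z + (1.342) z^2 = 0, i.e. a z^2 + b z + c = 0 with a = 1.342, b = 0.739, c = 1.
Discriminant D = b^2 - 4ac = (0.739)^2 - 4*(1.342)*1 = 0.546121 - (5.368) = -4.821879.
D < 0, so the roots are the complex-conjugate pair z = (-b +/- i sqrt(-D)) / (2a) = -0.2753 +/- 0.8181i.
For a conjugate pair |z|^2 = z * conj(z) = (product of roots) = c/a = 1/(1.342) = 0.745156, so |z| = sqrt(0.745156) = 0.8632 for both roots.
Moduli of all roots: 0.8632, 0.8632.
All moduli strictly greater than 1? No.
Verdict: Not stationary.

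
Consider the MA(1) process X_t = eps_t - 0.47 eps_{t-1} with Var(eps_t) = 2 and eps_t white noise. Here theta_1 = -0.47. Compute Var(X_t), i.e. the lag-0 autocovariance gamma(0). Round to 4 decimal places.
\gamma(0) = 2.4418

For an MA(q) process X_t = eps_t + sum_i theta_i eps_{t-i} with
Var(eps_t) = sigma^2, the variance is
  gamma(0) = sigma^2 * (1 + sum_i theta_i^2).
  sum_i theta_i^2 = (-0.47)^2 = 0.2209.
  gamma(0) = 2 * (1 + 0.2209) = 2 * 1.2209 = 2.4418.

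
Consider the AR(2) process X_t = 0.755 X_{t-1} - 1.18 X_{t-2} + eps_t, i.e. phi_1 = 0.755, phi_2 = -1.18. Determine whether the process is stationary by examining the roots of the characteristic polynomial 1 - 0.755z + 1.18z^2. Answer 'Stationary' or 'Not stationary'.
\text{Not stationary}

The AR(p) characteristic polynomial is P(z) = 1 - 0.755z + 1.18z^2.
Stationarity requires all roots to lie outside the unit circle, i.e. |z| > 1 for every root.
Set 1 + (-0.755) z + (1.18) z^2 = 0, i.e. a z^2 + b z + c = 0 with a = 1.18, b = -0.755, c = 1.
Discriminant D = b^2 - 4ac = (-0.755)^2 - 4*(1.18)*1 = 0.570025 - (4.72) = -4.149975.
D < 0, so the roots are the complex-conjugate pair z = (-b +/- i sqrt(-D)) / (2a) = 0.3199 +/- 0.8632i.
For a conjugate pair |z|^2 = z * conj(z) = (product of roots) = c/a = 1/(1.18) = 0.847458, so |z| = sqrt(0.847458) = 0.9206 for both roots.
Moduli of all roots: 0.9206, 0.9206.
All moduli strictly greater than 1? No.
Verdict: Not stationary.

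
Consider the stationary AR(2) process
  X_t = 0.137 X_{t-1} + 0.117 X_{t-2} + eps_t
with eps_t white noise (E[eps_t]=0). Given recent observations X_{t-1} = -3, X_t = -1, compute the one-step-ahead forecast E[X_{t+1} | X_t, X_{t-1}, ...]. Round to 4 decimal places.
E[X_{t+1} \mid \mathcal F_t] = -0.4880

For an AR(p) model X_t = c + sum_i phi_i X_{t-i} + eps_t, the
one-step-ahead conditional mean is
  E[X_{t+1} | X_t, ...] = c + sum_i phi_i X_{t+1-i}.
Substitute known values:
  E[X_{t+1} | ...] = (0.137) * (-1) + (0.117) * (-3)
                   = -0.4880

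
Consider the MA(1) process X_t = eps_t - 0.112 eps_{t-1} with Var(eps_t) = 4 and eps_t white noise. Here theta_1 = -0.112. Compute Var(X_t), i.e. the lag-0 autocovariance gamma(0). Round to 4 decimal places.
\gamma(0) = 4.0502

For an MA(q) process X_t = eps_t + sum_i theta_i eps_{t-i} with
Var(eps_t) = sigma^2, the variance is
  gamma(0) = sigma^2 * (1 + sum_i theta_i^2).
  sum_i theta_i^2 = (-0.112)^2 = 0.012544.
  gamma(0) = 4 * (1 + 0.012544) = 4 * 1.012544 = 4.050176, which rounds to 4.0502.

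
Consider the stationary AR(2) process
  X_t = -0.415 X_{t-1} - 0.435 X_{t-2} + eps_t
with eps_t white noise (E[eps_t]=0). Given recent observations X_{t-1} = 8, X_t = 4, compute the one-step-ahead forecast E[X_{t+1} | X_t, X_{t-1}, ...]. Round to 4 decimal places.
E[X_{t+1} \mid \mathcal F_t] = -5.1400

For an AR(p) model X_t = c + sum_i phi_i X_{t-i} + eps_t, the
one-step-ahead conditional mean is
  E[X_{t+1} | X_t, ...] = c + sum_i phi_i X_{t+1-i}.
Substitute known values:
  E[X_{t+1} | ...] = (-0.415) * (4) + (-0.435) * (8)
                   = -5.1400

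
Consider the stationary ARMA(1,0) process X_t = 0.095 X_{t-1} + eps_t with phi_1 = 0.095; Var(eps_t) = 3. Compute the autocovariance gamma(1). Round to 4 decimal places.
\gamma(1) = 0.2876

Multiply the model equation by X_{t-k} and take expectations. With theta_0 = psi_0 = 1 and psi_j the MA(infinity) weights, this gives
  gamma(k) - sum_i phi_i gamma(k-i) = c_k,
  c_k = sigma^2 * sum_{j=k..q} theta_j psi_{j-k}   (c_k = 0 for k > q),
using gamma(-m) = gamma(m).
Pure AR (q = 0): c_0 = sigma^2 = 3, c_k = 0 for k >= 1.
Equations for k = 0 and k = 1 (AR order 1):
  gamma(0) = phi_1 gamma(1) + c_0
  gamma(1) = phi_1 gamma(0) + c_1
Substituting the second into the first: gamma(0) (1 - phi_1^2) = c_0 + phi_1 c_1, so
  gamma(0) = c_0 / (1 - phi_1^2) = 3 / (1 - (0.095)^2) = 3 / 0.990975 = 3.027322.
  gamma(1) = phi_1 gamma(0) = (0.095)(3.027322) = 0.287596.
Therefore gamma(1) = 0.2876 (to 4 decimal places).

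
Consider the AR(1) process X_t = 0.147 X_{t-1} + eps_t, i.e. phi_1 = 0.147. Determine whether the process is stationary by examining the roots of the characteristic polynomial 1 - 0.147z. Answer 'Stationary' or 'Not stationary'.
\text{Stationary}

The AR(p) characteristic polynomial is P(z) = 1 - 0.147z.
Stationarity requires all roots to lie outside the unit circle, i.e. |z| > 1 for every root.
This is linear in z: 1 + (-0.147) z = 0  =>  z = -1/(-0.147) = 6.802721,  |z| = 6.802721.
Moduli of all roots: 6.8027.
All moduli strictly greater than 1? Yes.
Verdict: Stationary.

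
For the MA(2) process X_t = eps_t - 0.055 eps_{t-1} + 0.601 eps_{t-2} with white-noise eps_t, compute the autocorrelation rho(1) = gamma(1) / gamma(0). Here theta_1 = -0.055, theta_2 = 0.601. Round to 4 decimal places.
\rho(1) = -0.0645

For an MA(q) process with theta_0 = 1, the autocovariance is
  gamma(k) = sigma^2 * sum_{i=0..q-k} theta_i * theta_{i+k},
and rho(k) = gamma(k) / gamma(0). Sigma^2 cancels.
  numerator   = (1)*(-0.055) + (-0.055)*(0.601) = -0.088055.
  denominator = (1)^2 + (-0.055)^2 + (0.601)^2 = 1.364226.
  rho(1) = -0.088055 / 1.364226 = -0.0645.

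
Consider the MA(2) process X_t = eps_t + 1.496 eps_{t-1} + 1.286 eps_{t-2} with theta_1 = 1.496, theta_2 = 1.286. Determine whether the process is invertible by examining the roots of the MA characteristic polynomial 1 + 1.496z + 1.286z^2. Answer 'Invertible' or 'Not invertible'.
\text{Not invertible}

The MA(q) characteristic polynomial is P(z) = 1 + 1.496z + 1.286z^2.
Invertibility requires all roots to lie outside the unit circle, i.e. |z| > 1 for every root.
Set 1 + (1.496) z + (1.286) z^2 = 0, i.e. a z^2 + b z + c = 0 with a = 1.286, b = 1.496, c = 1.
Discriminant D = b^2 - 4ac = (1.496)^2 - 4*(1.286)*1 = 2.238016 - (5.144) = -2.905984.
D < 0, so the roots are the complex-conjugate pair z = (-b +/- i sqrt(-D)) / (2a) = -0.5816 +/- 0.6628i.
For a conjugate pair |z|^2 = z * conj(z) = (product of roots) = c/a = 1/(1.286) = 0.777605, so |z| = sqrt(0.777605) = 0.8818 for both roots.
Moduli of all roots: 0.8818, 0.8818.
All moduli strictly greater than 1? No.
Verdict: Not invertible.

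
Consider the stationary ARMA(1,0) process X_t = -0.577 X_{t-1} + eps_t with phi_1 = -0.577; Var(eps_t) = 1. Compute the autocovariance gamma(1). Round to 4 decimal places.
\gamma(1) = -0.8650

Multiply the model equation by X_{t-k} and take expectations. With theta_0 = psi_0 = 1 and psi_j the MA(infinity) weights, this gives
  gamma(k) - sum_i phi_i gamma(k-i) = c_k,
  c_k = sigma^2 * sum_{j=k..q} theta_j psi_{j-k}   (c_k = 0 for k > q),
using gamma(-m) = gamma(m).
Pure AR (q = 0): c_0 = sigma^2 = 1, c_k = 0 for k >= 1.
Equations for k = 0 and k = 1 (AR order 1):
  gamma(0) = phi_1 gamma(1) + c_0
  gamma(1) = phi_1 gamma(0) + c_1
Substituting the second into the first: gamma(0) (1 - phi_1^2) = c_0 + phi_1 c_1, so
  gamma(0) = c_0 / (1 - phi_1^2) = 1 / (1 - (-0.577)^2) = 1 / 0.667071 = 1.499091.
  gamma(1) = phi_1 gamma(0) = (-0.577)(1.499091) = -0.864975.
Therefore gamma(1) = -0.8650 (to 4 decimal places).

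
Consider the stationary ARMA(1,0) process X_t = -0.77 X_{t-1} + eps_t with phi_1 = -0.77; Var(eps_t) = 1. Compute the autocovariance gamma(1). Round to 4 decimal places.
\gamma(1) = -1.8914

Multiply the model equation by X_{t-k} and take expectations. With theta_0 = psi_0 = 1 and psi_j the MA(infinity) weights, this gives
  gamma(k) - sum_i phi_i gamma(k-i) = c_k,
  c_k = sigma^2 * sum_{j=k..q} theta_j psi_{j-k}   (c_k = 0 for k > q),
using gamma(-m) = gamma(m).
Pure AR (q = 0): c_0 = sigma^2 = 1, c_k = 0 for k >= 1.
Equations for k = 0 and k = 1 (AR order 1):
  gamma(0) = phi_1 gamma(1) + c_0
  gamma(1) = phi_1 gamma(0) + c_1
Substituting the second into the first: gamma(0) (1 - phi_1^2) = c_0 + phi_1 c_1, so
  gamma(0) = c_0 / (1 - phi_1^2) = 1 / (1 - (-0.77)^2) = 1 / 0.4071 = 2.456399.
  gamma(1) = phi_1 gamma(0) = (-0.77)(2.456399) = -1.891427.
Therefore gamma(1) = -1.8914 (to 4 decimal places).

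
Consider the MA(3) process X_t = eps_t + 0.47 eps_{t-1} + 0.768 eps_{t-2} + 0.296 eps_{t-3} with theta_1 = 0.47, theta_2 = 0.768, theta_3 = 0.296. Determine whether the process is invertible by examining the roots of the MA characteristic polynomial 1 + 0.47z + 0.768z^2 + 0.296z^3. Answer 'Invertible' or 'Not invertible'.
\text{Invertible}

The MA(q) characteristic polynomial is P(z) = 1 + 0.47z + 0.768z^2 + 0.296z^3.
Invertibility requires all roots to lie outside the unit circle, i.e. |z| > 1 for every root.
Degree 3: look for a simple real root z0 first, then factor out (1 - z/z0) and solve the remaining quadratic.
Testing z0 = -2.5: P(-2.5) = 1 + (0.47)(-2.5) + (0.768)(-2.5)^2 + (0.296)(-2.5)^3
  = 1 + (-1.175) + (4.8) + (-4.625) = 0.  So z_0 = -2.5 is a root, |z_0| = 2.5.
Divide out the factor (1 + 0.4 z) = (1 - z/z0) (since 1/z0 = -0.4):
  P(z) = (1 + 0.4 z)(1 + (0.07) z + (0.74) z^2)
  [check: z-coef 0.07 - (-0.4) = 0.47; z^2-coef 0.74 - (-0.4)(0.07) = 0.768; z^3-coef -(-0.4)(0.74) = 0.296.]
Remaining roots from the quadratic factor 1 + (0.07) z + (0.74) z^2:
  Set 1 + (0.07) z + (0.74) z^2 = 0, i.e. a z^2 + b z + c = 0 with a = 0.74, b = 0.07, c = 1.
  Discriminant D = b^2 - 4ac = (0.07)^2 - 4*(0.74)*1 = 0.0049 - (2.96) = -2.9551.
  D < 0, so the roots are the complex-conjugate pair z = (-b +/- i sqrt(-D)) / (2a) = -0.0473 +/- 1.1615i.
  For a conjugate pair |z|^2 = z * conj(z) = (product of roots) = c/a = 1/(0.74) = 1.351351, so |z| = sqrt(1.351351) = 1.1625 for both roots.
Moduli of all roots: 2.5000, 1.1625, 1.1625.
All moduli strictly greater than 1? Yes.
Verdict: Invertible.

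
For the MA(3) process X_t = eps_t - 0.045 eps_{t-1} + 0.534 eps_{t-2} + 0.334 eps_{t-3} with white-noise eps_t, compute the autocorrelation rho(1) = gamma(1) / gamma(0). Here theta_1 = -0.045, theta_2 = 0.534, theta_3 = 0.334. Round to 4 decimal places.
\rho(1) = 0.0782

For an MA(q) process with theta_0 = 1, the autocovariance is
  gamma(k) = sigma^2 * sum_{i=0..q-k} theta_i * theta_{i+k},
and rho(k) = gamma(k) / gamma(0). Sigma^2 cancels.
  numerator   = (1)*(-0.045) + (-0.045)*(0.534) + (0.534)*(0.334) = 0.109326.
  denominator = (1)^2 + (-0.045)^2 + (0.534)^2 + (0.334)^2 = 1.398737.
  rho(1) = 0.109326 / 1.398737 = 0.0782.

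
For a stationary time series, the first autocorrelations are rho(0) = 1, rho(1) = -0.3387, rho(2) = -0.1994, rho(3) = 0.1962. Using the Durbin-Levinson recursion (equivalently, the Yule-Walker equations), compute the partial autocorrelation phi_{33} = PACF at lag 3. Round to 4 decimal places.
\phi_{33} = -0.0200

The PACF at lag k is phi_{kk}, the last component of the solution
to the Yule-Walker system G_k phi = r_k where
  (G_k)_{ij} = rho(|i - j|), (r_k)_i = rho(i), i,j = 1..k.
Equivalently, Durbin-Levinson gives phi_{kk} iteratively:
  phi_{11} = rho(1)
  phi_{kk} = [rho(k) - sum_{j=1..k-1} phi_{k-1,j} rho(k-j)]
            / [1 - sum_{j=1..k-1} phi_{k-1,j} rho(j)],
  phi_{k,j} = phi_{k-1,j} - phi_{kk} phi_{k-1,k-j},  j = 1..k-1.
Step k = 1:
  phi_11 = rho(1) = -0.3387.
Step k = 2:
  phi_22 = [rho(2) - phi_11 rho(1)] / [1 - phi_11 rho(1)] = [-0.1994 - (-0.3387)(-0.3387)] / [1 - (-0.3387)(-0.3387)]
         = -0.31411769 / 0.88528231 = -0.354822.
  Update: phi_21 = phi_11 - phi_22 phi_11 = -0.3387 - (-0.354822)(-0.3387) = -0.458878.
Step k = 3:
  phi_33 = [rho(3) - phi_21 rho(2) - phi_22 rho(1)] / [1 - phi_21 rho(1) - phi_22 rho(2)]
    numerator   = 0.1962 - (-0.458878)(-0.1994) - (-0.354822)(-0.3387) = -0.01547855
    denominator = 1 - (-0.458878)(-0.3387) - (-0.354822)(-0.1994) = 0.77382643
  phi_33 = -0.01547855 / 0.77382643 = -0.02.
Therefore phi_{33} = -0.0200.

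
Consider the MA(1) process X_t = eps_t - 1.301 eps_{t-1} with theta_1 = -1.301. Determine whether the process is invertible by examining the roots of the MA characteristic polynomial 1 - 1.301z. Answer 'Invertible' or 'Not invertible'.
\text{Not invertible}

The MA(q) characteristic polynomial is P(z) = 1 - 1.301z.
Invertibility requires all roots to lie outside the unit circle, i.e. |z| > 1 for every root.
This is linear in z: 1 + (-1.301) z = 0  =>  z = -1/(-1.301) = 0.76864,  |z| = 0.76864.
Moduli of all roots: 0.7686.
All moduli strictly greater than 1? No.
Verdict: Not invertible.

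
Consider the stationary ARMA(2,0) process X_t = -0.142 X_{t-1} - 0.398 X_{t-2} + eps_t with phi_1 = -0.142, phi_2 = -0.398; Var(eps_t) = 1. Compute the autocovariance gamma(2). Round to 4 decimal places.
\gamma(2) = -0.4605

Multiply the model equation by X_{t-k} and take expectations. With theta_0 = psi_0 = 1 and psi_j the MA(infinity) weights, this gives
  gamma(k) - sum_i phi_i gamma(k-i) = c_k,
  c_k = sigma^2 * sum_{j=k..q} theta_j psi_{j-k}   (c_k = 0 for k > q),
using gamma(-m) = gamma(m).
Pure AR (q = 0): c_0 = sigma^2 = 1, c_k = 0 for k >= 1.
Equations for k = 0, 1, 2 (AR order 2, c_2 = 0):
  (E0) gamma(0) = phi_1 gamma(1) + phi_2 gamma(2) + c_0
  (E1) gamma(1) = phi_1 gamma(0) + phi_2 gamma(1) + c_1
  (E2) gamma(2) = phi_1 gamma(1) + phi_2 gamma(0)
From (E1): gamma(1) = A gamma(0) + B with
  A = phi_1 / (1 - phi_2) = -0.142 / 1.398 = -0.101574,   B = c_1 / (1 - phi_2) = 0 / 1.398 = 0.
Insert (E2) into (E0): gamma(0) (1 - phi_2^2) = phi_1 (1 + phi_2) gamma(1) + c_0.
  phi_1 (1 + phi_2) = (-0.142)(0.602) = -0.085484,   1 - phi_2^2 = 0.841596.
Replace gamma(1) by A gamma(0) + B and collect gamma(0):
  gamma(0) [0.841596 - (-0.085484)(-0.101574)] = c_0 = 1
  gamma(0) * 0.832913 = 1
  gamma(0) = 1 / 0.832913 = 1.200605.
  gamma(1) = A gamma(0) = (-0.101574)(1.200605) = -0.12195.
  gamma(2) = phi_1 gamma(1) + phi_2 gamma(0) = (-0.142)(-0.12195) + (-0.398)(1.200605) = -0.460524.
Therefore gamma(2) = -0.4605 (to 4 decimal places).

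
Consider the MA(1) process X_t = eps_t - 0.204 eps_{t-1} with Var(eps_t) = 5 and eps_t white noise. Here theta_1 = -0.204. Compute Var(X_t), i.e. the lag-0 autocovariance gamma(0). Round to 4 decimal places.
\gamma(0) = 5.2081

For an MA(q) process X_t = eps_t + sum_i theta_i eps_{t-i} with
Var(eps_t) = sigma^2, the variance is
  gamma(0) = sigma^2 * (1 + sum_i theta_i^2).
  sum_i theta_i^2 = (-0.204)^2 = 0.041616.
  gamma(0) = 5 * (1 + 0.041616) = 5 * 1.041616 = 5.20808, which rounds to 5.2081.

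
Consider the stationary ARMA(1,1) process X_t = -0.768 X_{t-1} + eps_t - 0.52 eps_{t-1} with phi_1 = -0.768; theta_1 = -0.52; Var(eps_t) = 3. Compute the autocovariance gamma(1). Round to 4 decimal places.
\gamma(1) = -13.1825

Multiply the model equation by X_{t-k} and take expectations. With theta_0 = psi_0 = 1 and psi_j the MA(infinity) weights, this gives
  gamma(k) - sum_i phi_i gamma(k-i) = c_k,
  c_k = sigma^2 * sum_{j=k..q} theta_j psi_{j-k}   (c_k = 0 for k > q),
using gamma(-m) = gamma(m).
psi-weights needed (psi_j = theta_j + sum_i phi_i psi_{j-i}):
  psi_1 = theta_1 + phi_1 = -0.52 + (-0.768) = -1.288
Right-hand sides:
  c_0 = sigma^2 (1 + theta_1 psi_1) = 3 * (1 + (-0.52)(-1.288)) = 3 * 1.66976 = 5.00928
  c_1 = sigma^2 theta_1 = 3 * (-0.52) = -1.56
  c_2 = 0
Equations for k = 0 and k = 1 (AR order 1):
  gamma(0) = phi_1 gamma(1) + c_0
  gamma(1) = phi_1 gamma(0) + c_1
Substituting the second into the first: gamma(0) (1 - phi_1^2) = c_0 + phi_1 c_1, so
  gamma(0) = (c_0 + phi_1 c_1) / (1 - phi_1^2) = (5.00928 + (-0.768)(-1.56)) / (1 - (-0.768)^2) = 6.20736 / 0.410176 = 15.133406.
  gamma(1) = phi_1 gamma(0) + c_1 = (-0.768)(15.133406) + (-1.56) = -13.182456.
Therefore gamma(1) = -13.1825 (to 4 decimal places).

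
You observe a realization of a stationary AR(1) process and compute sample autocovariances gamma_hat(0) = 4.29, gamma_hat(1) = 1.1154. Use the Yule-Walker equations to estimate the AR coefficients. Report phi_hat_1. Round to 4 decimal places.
\hat\phi_{1} = 0.2600

The Yule-Walker equations for an AR(p) process read, in matrix form,
  Gamma_p phi = r_p,   with   (Gamma_p)_{ij} = gamma(|i - j|),
                       (r_p)_i = gamma(i),   i,j = 1..p.
Substitute the sample gammas (Toeplitz matrix and right-hand side of size 1):
  Gamma_p = [[4.29]]
  r_p     = [1.1154]
With p = 1 this is the single equation gamma(0) phi_1 = gamma(1):
  phi_hat_1 = gamma(1) / gamma(0) = 1.1154 / 4.29 = 0.2600.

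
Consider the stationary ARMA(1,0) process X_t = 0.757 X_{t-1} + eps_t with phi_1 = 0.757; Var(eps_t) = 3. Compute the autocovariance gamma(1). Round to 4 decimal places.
\gamma(1) = 5.3191

Multiply the model equation by X_{t-k} and take expectations. With theta_0 = psi_0 = 1 and psi_j the MA(infinity) weights, this gives
  gamma(k) - sum_i phi_i gamma(k-i) = c_k,
  c_k = sigma^2 * sum_{j=k..q} theta_j psi_{j-k}   (c_k = 0 for k > q),
using gamma(-m) = gamma(m).
Pure AR (q = 0): c_0 = sigma^2 = 3, c_k = 0 for k >= 1.
Equations for k = 0 and k = 1 (AR order 1):
  gamma(0) = phi_1 gamma(1) + c_0
  gamma(1) = phi_1 gamma(0) + c_1
Substituting the second into the first: gamma(0) (1 - phi_1^2) = c_0 + phi_1 c_1, so
  gamma(0) = c_0 / (1 - phi_1^2) = 3 / (1 - (0.757)^2) = 3 / 0.426951 = 7.026567.
  gamma(1) = phi_1 gamma(0) = (0.757)(7.026567) = 5.319112.
Therefore gamma(1) = 5.3191 (to 4 decimal places).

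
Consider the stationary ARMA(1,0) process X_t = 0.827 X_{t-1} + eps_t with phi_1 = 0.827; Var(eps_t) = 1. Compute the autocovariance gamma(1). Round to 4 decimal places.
\gamma(1) = 2.6165

Multiply the model equation by X_{t-k} and take expectations. With theta_0 = psi_0 = 1 and psi_j the MA(infinity) weights, this gives
  gamma(k) - sum_i phi_i gamma(k-i) = c_k,
  c_k = sigma^2 * sum_{j=k..q} theta_j psi_{j-k}   (c_k = 0 for k > q),
using gamma(-m) = gamma(m).
Pure AR (q = 0): c_0 = sigma^2 = 1, c_k = 0 for k >= 1.
Equations for k = 0 and k = 1 (AR order 1):
  gamma(0) = phi_1 gamma(1) + c_0
  gamma(1) = phi_1 gamma(0) + c_1
Substituting the second into the first: gamma(0) (1 - phi_1^2) = c_0 + phi_1 c_1, so
  gamma(0) = c_0 / (1 - phi_1^2) = 1 / (1 - (0.827)^2) = 1 / 0.316071 = 3.163846.
  gamma(1) = phi_1 gamma(0) = (0.827)(3.163846) = 2.616501.
Therefore gamma(1) = 2.6165 (to 4 decimal places).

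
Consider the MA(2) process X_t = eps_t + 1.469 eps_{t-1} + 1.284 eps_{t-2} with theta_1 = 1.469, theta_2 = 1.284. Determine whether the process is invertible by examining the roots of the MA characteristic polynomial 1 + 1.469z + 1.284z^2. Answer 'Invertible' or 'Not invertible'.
\text{Not invertible}

The MA(q) characteristic polynomial is P(z) = 1 + 1.469z + 1.284z^2.
Invertibility requires all roots to lie outside the unit circle, i.e. |z| > 1 for every root.
Set 1 + (1.469) z + (1.284) z^2 = 0, i.e. a z^2 + b z + c = 0 with a = 1.284, b = 1.469, c = 1.
Discriminant D = b^2 - 4ac = (1.469)^2 - 4*(1.284)*1 = 2.157961 - (5.136) = -2.978039.
D < 0, so the roots are the complex-conjugate pair z = (-b +/- i sqrt(-D)) / (2a) = -0.572 +/- 0.672i.
For a conjugate pair |z|^2 = z * conj(z) = (product of roots) = c/a = 1/(1.284) = 0.778816, so |z| = sqrt(0.778816) = 0.8825 for both roots.
Moduli of all roots: 0.8825, 0.8825.
All moduli strictly greater than 1? No.
Verdict: Not invertible.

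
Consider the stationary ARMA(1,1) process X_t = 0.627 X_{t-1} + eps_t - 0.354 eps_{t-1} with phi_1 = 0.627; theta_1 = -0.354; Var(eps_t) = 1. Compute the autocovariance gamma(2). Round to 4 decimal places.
\gamma(2) = 0.2195

Multiply the model equation by X_{t-k} and take expectations. With theta_0 = psi_0 = 1 and psi_j the MA(infinity) weights, this gives
  gamma(k) - sum_i phi_i gamma(k-i) = c_k,
  c_k = sigma^2 * sum_{j=k..q} theta_j psi_{j-k}   (c_k = 0 for k > q),
using gamma(-m) = gamma(m).
psi-weights needed (psi_j = theta_j + sum_i phi_i psi_{j-i}):
  psi_1 = theta_1 + phi_1 = -0.354 + (0.627) = 0.273
Right-hand sides:
  c_0 = sigma^2 (1 + theta_1 psi_1) = 1 * (1 + (-0.354)(0.273)) = 1 * 0.903358 = 0.903358
  c_1 = sigma^2 theta_1 = 1 * (-0.354) = -0.354
  c_2 = 0
Equations for k = 0 and k = 1 (AR order 1):
  gamma(0) = phi_1 gamma(1) + c_0
  gamma(1) = phi_1 gamma(0) + c_1
Substituting the second into the first: gamma(0) (1 - phi_1^2) = c_0 + phi_1 c_1, so
  gamma(0) = (c_0 + phi_1 c_1) / (1 - phi_1^2) = (0.903358 + (0.627)(-0.354)) / (1 - (0.627)^2) = 0.6814 / 0.606871 = 1.122809.
  gamma(1) = phi_1 gamma(0) + c_1 = (0.627)(1.122809) + (-0.354) = 0.350001.
For k = 2 (> q): gamma(2) = phi_1 gamma(1) = (0.627)(0.350001) = 0.219451.
Therefore gamma(2) = 0.2195 (to 4 decimal places).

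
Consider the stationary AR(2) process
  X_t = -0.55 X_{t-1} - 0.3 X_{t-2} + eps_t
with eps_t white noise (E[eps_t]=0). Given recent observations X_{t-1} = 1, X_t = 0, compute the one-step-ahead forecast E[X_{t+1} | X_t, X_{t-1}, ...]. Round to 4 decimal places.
E[X_{t+1} \mid \mathcal F_t] = -0.3000

For an AR(p) model X_t = c + sum_i phi_i X_{t-i} + eps_t, the
one-step-ahead conditional mean is
  E[X_{t+1} | X_t, ...] = c + sum_i phi_i X_{t+1-i}.
Substitute known values:
  E[X_{t+1} | ...] = (-0.55) * (0) + (-0.3) * (1)
                   = -0.3000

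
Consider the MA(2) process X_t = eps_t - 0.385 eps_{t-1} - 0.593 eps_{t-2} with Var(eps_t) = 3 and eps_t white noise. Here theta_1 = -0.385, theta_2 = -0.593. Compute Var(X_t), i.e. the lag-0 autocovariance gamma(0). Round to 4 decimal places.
\gamma(0) = 4.4996

For an MA(q) process X_t = eps_t + sum_i theta_i eps_{t-i} with
Var(eps_t) = sigma^2, the variance is
  gamma(0) = sigma^2 * (1 + sum_i theta_i^2).
  sum_i theta_i^2 = (-0.385)^2 + (-0.593)^2 = 0.148225 + 0.351649 = 0.499874.
  gamma(0) = 3 * (1 + 0.499874) = 3 * 1.499874 = 4.499622, which rounds to 4.4996.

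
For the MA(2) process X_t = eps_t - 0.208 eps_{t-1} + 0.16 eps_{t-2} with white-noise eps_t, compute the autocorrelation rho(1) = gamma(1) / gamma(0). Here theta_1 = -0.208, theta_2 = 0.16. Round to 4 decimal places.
\rho(1) = -0.2257

For an MA(q) process with theta_0 = 1, the autocovariance is
  gamma(k) = sigma^2 * sum_{i=0..q-k} theta_i * theta_{i+k},
and rho(k) = gamma(k) / gamma(0). Sigma^2 cancels.
  numerator   = (1)*(-0.208) + (-0.208)*(0.16) = -0.24128.
  denominator = (1)^2 + (-0.208)^2 + (0.16)^2 = 1.068864.
  rho(1) = -0.24128 / 1.068864 = -0.2257.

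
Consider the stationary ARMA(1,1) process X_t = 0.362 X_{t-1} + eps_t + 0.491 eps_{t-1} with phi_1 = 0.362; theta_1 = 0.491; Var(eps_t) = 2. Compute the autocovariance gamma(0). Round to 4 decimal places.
\gamma(0) = 3.6747

Multiply the model equation by X_{t-k} and take expectations. With theta_0 = psi_0 = 1 and psi_j the MA(infinity) weights, this gives
  gamma(k) - sum_i phi_i gamma(k-i) = c_k,
  c_k = sigma^2 * sum_{j=k..q} theta_j psi_{j-k}   (c_k = 0 for k > q),
using gamma(-m) = gamma(m).
psi-weights needed (psi_j = theta_j + sum_i phi_i psi_{j-i}):
  psi_1 = theta_1 + phi_1 = 0.491 + (0.362) = 0.853
Right-hand sides:
  c_0 = sigma^2 (1 + theta_1 psi_1) = 2 * (1 + (0.491)(0.853)) = 2 * 1.418823 = 2.837646
  c_1 = sigma^2 theta_1 = 2 * (0.491) = 0.982
  c_2 = 0
Equations for k = 0 and k = 1 (AR order 1):
  gamma(0) = phi_1 gamma(1) + c_0
  gamma(1) = phi_1 gamma(0) + c_1
Substituting the second into the first: gamma(0) (1 - phi_1^2) = c_0 + phi_1 c_1, so
  gamma(0) = (c_0 + phi_1 c_1) / (1 - phi_1^2) = (2.837646 + (0.362)(0.982)) / (1 - (0.362)^2) = 3.19313 / 0.868956 = 3.674674.
Therefore gamma(0) = 3.6747 (to 4 decimal places).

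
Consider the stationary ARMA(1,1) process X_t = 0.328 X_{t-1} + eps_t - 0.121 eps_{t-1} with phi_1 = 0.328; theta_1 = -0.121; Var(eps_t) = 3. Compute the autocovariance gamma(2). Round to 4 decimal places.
\gamma(2) = 0.2192

Multiply the model equation by X_{t-k} and take expectations. With theta_0 = psi_0 = 1 and psi_j the MA(infinity) weights, this gives
  gamma(k) - sum_i phi_i gamma(k-i) = c_k,
  c_k = sigma^2 * sum_{j=k..q} theta_j psi_{j-k}   (c_k = 0 for k > q),
using gamma(-m) = gamma(m).
psi-weights needed (psi_j = theta_j + sum_i phi_i psi_{j-i}):
  psi_1 = theta_1 + phi_1 = -0.121 + (0.328) = 0.207
Right-hand sides:
  c_0 = sigma^2 (1 + theta_1 psi_1) = 3 * (1 + (-0.121)(0.207)) = 3 * 0.974953 = 2.924859
  c_1 = sigma^2 theta_1 = 3 * (-0.121) = -0.363
  c_2 = 0
Equations for k = 0 and k = 1 (AR order 1):
  gamma(0) = phi_1 gamma(1) + c_0
  gamma(1) = phi_1 gamma(0) + c_1
Substituting the second into the first: gamma(0) (1 - phi_1^2) = c_0 + phi_1 c_1, so
  gamma(0) = (c_0 + phi_1 c_1) / (1 - phi_1^2) = (2.924859 + (0.328)(-0.363)) / (1 - (0.328)^2) = 2.805795 / 0.892416 = 3.144044.
  gamma(1) = phi_1 gamma(0) + c_1 = (0.328)(3.144044) + (-0.363) = 0.668246.
For k = 2 (> q): gamma(2) = phi_1 gamma(1) = (0.328)(0.668246) = 0.219185.
Therefore gamma(2) = 0.2192 (to 4 decimal places).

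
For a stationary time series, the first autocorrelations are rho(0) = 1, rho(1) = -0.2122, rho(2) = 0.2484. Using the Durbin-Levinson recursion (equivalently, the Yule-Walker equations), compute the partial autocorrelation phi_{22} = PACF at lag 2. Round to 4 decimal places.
\phi_{22} = 0.2130

The PACF at lag k is phi_{kk}, the last component of the solution
to the Yule-Walker system G_k phi = r_k where
  (G_k)_{ij} = rho(|i - j|), (r_k)_i = rho(i), i,j = 1..k.
Equivalently, Durbin-Levinson gives phi_{kk} iteratively:
  phi_{11} = rho(1)
  phi_{kk} = [rho(k) - sum_{j=1..k-1} phi_{k-1,j} rho(k-j)]
            / [1 - sum_{j=1..k-1} phi_{k-1,j} rho(j)],
  phi_{k,j} = phi_{k-1,j} - phi_{kk} phi_{k-1,k-j},  j = 1..k-1.
Step k = 1:
  phi_11 = rho(1) = -0.2122.
Step k = 2:
  phi_22 = [rho(2) - phi_11 rho(1)] / [1 - phi_11 rho(1)] = [0.2484 - (-0.2122)(-0.2122)] / [1 - (-0.2122)(-0.2122)]
         = 0.20337116 / 0.95497116 = 0.213.
Therefore phi_{22} = 0.2130.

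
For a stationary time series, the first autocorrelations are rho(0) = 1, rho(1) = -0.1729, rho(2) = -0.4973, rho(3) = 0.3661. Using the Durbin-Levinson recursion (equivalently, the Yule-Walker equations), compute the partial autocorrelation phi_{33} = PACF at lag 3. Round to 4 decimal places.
\phi_{33} = 0.2040

The PACF at lag k is phi_{kk}, the last component of the solution
to the Yule-Walker system G_k phi = r_k where
  (G_k)_{ij} = rho(|i - j|), (r_k)_i = rho(i), i,j = 1..k.
Equivalently, Durbin-Levinson gives phi_{kk} iteratively:
  phi_{11} = rho(1)
  phi_{kk} = [rho(k) - sum_{j=1..k-1} phi_{k-1,j} rho(k-j)]
            / [1 - sum_{j=1..k-1} phi_{k-1,j} rho(j)],
  phi_{k,j} = phi_{k-1,j} - phi_{kk} phi_{k-1,k-j},  j = 1..k-1.
Step k = 1:
  phi_11 = rho(1) = -0.1729.
Step k = 2:
  phi_22 = [rho(2) - phi_11 rho(1)] / [1 - phi_11 rho(1)] = [-0.4973 - (-0.1729)(-0.1729)] / [1 - (-0.1729)(-0.1729)]
         = -0.52719441 / 0.97010559 = -0.54344.
  Update: phi_21 = phi_11 - phi_22 phi_11 = -0.1729 - (-0.54344)(-0.1729) = -0.266861.
Step k = 3:
  phi_33 = [rho(3) - phi_21 rho(2) - phi_22 rho(1)] / [1 - phi_21 rho(1) - phi_22 rho(2)]
    numerator   = 0.3661 - (-0.266861)(-0.4973) - (-0.54344)(-0.1729) = 0.1394293
    denominator = 1 - (-0.266861)(-0.1729) - (-0.54344)(-0.4973) = 0.68360694
  phi_33 = 0.1394293 / 0.68360694 = 0.204.
Therefore phi_{33} = 0.2040.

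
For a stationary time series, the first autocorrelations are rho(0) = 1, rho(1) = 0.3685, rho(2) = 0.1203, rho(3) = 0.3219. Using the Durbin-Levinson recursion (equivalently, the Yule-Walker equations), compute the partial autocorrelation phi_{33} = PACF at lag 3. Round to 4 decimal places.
\phi_{33} = 0.3280

The PACF at lag k is phi_{kk}, the last component of the solution
to the Yule-Walker system G_k phi = r_k where
  (G_k)_{ij} = rho(|i - j|), (r_k)_i = rho(i), i,j = 1..k.
Equivalently, Durbin-Levinson gives phi_{kk} iteratively:
  phi_{11} = rho(1)
  phi_{kk} = [rho(k) - sum_{j=1..k-1} phi_{k-1,j} rho(k-j)]
            / [1 - sum_{j=1..k-1} phi_{k-1,j} rho(j)],
  phi_{k,j} = phi_{k-1,j} - phi_{kk} phi_{k-1,k-j},  j = 1..k-1.
Step k = 1:
  phi_11 = rho(1) = 0.3685.
Step k = 2:
  phi_22 = [rho(2) - phi_11 rho(1)] / [1 - phi_11 rho(1)] = [0.1203 - (0.3685)(0.3685)] / [1 - (0.3685)(0.3685)]
         = -0.01549225 / 0.86420775 = -0.017927.
  Update: phi_21 = phi_11 - phi_22 phi_11 = 0.3685 - (-0.017927)(0.3685) = 0.375106.
Step k = 3:
  phi_33 = [rho(3) - phi_21 rho(2) - phi_22 rho(1)] / [1 - phi_21 rho(1) - phi_22 rho(2)]
    numerator   = 0.3219 - (0.375106)(0.1203) - (-0.017927)(0.3685) = 0.28338068
    denominator = 1 - (0.375106)(0.3685) - (-0.017927)(0.1203) = 0.86393003
  phi_33 = 0.28338068 / 0.86393003 = 0.328.
Therefore phi_{33} = 0.3280.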